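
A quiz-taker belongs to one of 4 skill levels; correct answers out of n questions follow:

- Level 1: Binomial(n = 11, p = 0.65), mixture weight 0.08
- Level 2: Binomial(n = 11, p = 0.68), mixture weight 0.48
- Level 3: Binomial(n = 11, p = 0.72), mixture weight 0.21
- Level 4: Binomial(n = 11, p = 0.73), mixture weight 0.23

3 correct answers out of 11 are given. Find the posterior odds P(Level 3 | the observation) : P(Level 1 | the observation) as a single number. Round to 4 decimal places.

The posterior odds equal the prior odds times the likelihood ratio: (π_i/π_j)·(f_i(x)/f_j(x)).
Evaluate each component's likelihood at the observed value:
  p_1 = 0.010204
  p_2 = 0.00570441
  p_3 = 0.00232673
  p_4 = 0.00181285
Posterior odds = (π_3·p_3) / (π_1·p_1) = (0.21·0.00232673) / (0.08·0.010204) = 0.000488613 / 0.000816316 ≈ 0.5986

0.5986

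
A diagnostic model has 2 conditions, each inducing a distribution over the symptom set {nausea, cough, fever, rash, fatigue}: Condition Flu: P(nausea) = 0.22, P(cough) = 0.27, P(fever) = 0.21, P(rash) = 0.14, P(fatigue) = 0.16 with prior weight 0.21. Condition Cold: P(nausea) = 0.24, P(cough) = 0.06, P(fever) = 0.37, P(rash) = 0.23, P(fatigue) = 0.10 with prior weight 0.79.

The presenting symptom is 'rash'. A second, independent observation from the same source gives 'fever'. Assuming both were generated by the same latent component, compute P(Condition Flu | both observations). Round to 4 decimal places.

0.0841

The responsibility of component k is P(Z=k) f_k(x) divided by Σ_j P(Z=j) f_j(x).
Since both observations come from the same component, the likelihood for component k is f_k(x₁)·f_k(x₂).
  p_Flu = [0.14] × [0.21] = 0.0294
  p_Cold = [0.23] × [0.37] = 0.0851
Multiply by the mixture weights:
  P(Z=Flu)·p_Flu = 0.21 × 0.0294 = 0.006174
  P(Z=Cold)·p_Cold = 0.79 × 0.0851 = 0.067229
Denominator: 0.006174 + 0.067229 = 0.073403
So the posterior for Condition Flu is 0.006174 / 0.073403 ≈ 0.0841.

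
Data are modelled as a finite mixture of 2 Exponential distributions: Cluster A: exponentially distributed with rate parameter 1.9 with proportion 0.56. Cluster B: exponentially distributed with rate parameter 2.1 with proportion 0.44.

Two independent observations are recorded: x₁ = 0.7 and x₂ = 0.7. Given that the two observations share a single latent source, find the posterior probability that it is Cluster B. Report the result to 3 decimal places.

By Bayes' theorem, P(k | x) = P(Z=k) f_k(x) / Σ_j P(Z=j) f_j(x).
Since both observations come from the same component, the likelihood for component k is f_k(x₁)·f_k(x₂).
  f_A = [1.9·e^(−1.9·0.7) = 1.9·e^(−1.3300) = 0.502507] × [0.502507] = 0.252513
  f_B = [2.1·e^(−2.1·0.7) = 2.1·e^(−1.4700) = 0.482844] × [0.482844] = 0.233138
Prior × likelihood for each component:
  P(Z=A)·f_A = 0.56 × 0.252513 = 0.141407
  P(Z=B)·f_B = 0.44 × 0.233138 = 0.102581
Evidence: 0.141407 + 0.102581 = 0.243988
Responsibility of Cluster B: 0.102581 / 0.243988 ≈ 0.420

0.420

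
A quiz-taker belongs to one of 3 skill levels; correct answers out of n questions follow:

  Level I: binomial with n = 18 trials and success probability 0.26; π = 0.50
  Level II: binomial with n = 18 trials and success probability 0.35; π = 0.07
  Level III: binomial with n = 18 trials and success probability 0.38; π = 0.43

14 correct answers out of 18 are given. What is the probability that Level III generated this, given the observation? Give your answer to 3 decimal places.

Posterior ∝ prior × likelihood, so P(k | x) ∝ π_k f_k(x); normalise over all components.
Component likelihoods at x = 14 correct answers out of 18:
  p_I = C(18,14)·0.26^14·0.74^4 = 3060·6.451e-09·0.299866 = 5.91937e-06
  p_II = C(18,14)·0.35^14·0.65^4 = 3060·4.13955e-07·0.178506 = 0.000226114
  p_III = C(18,14)·0.38^14·0.62^4 = 3060·1.30909e-06·0.147763 = 0.000591914
Multiply by the mixture weights:
  π_I·p_I = 0.50 × 5.91937e-06 = 2.95968e-06
  π_II·p_II = 0.07 × 0.000226114 = 1.5828e-05
  π_III·p_III = 0.43 × 0.000591914 = 0.000254523
Marginal: 2.95968e-06 + 1.5828e-05 + 0.000254523 = 0.000273311
So the posterior for Level III is 0.000254523 / 0.000273311 ≈ 0.931.

0.931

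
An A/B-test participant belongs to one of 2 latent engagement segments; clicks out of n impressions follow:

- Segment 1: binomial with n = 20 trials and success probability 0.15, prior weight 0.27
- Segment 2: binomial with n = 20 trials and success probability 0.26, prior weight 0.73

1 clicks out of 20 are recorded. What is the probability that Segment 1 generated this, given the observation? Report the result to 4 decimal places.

P(component k | x) = P(Z=k)·f_k(x) / marginal(x), where marginal(x) = Σ_j P(Z=j)·f_j(x).
Component likelihoods at x = 1 clicks out of 20:
  f_1 = C(20,1)·0.15^1·0.85^19 = 20·0.15·0.0455994 = 0.136798
  f_2 = C(20,1)·0.26^1·0.74^19 = 20·0.26·0.00327644 = 0.0170375
Multiply by the mixture weights:
  P(Z=1)·f_1 = 0.27 × 0.136798 = 0.0369356
  P(Z=2)·f_2 = 0.73 × 0.0170375 = 0.0124374
Sum: 0.0369356 + 0.0124374 = 0.0493729
So the posterior for Segment 1 is 0.0369356 / 0.0493729 ≈ 0.7481.

0.7481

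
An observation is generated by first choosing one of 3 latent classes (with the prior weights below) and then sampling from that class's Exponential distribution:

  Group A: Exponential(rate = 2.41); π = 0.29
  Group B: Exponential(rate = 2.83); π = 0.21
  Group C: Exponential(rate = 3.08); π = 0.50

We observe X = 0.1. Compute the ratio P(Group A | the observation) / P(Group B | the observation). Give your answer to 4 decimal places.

1.2264

Posterior odds = (w_i f_i(x)) / (w_j f_j(x)); the normalising sum cancels.
Component likelihoods at x = 0.1:
  f_A = 2.41·e^(−2.41·0.1) = 2.41·e^(−0.2410) = 1.89388
  f_B = 2.83·e^(−2.83·0.1) = 2.83·e^(−0.2830) = 2.13246
  f_C = 3.08·e^(−3.08·0.1) = 3.08·e^(−0.3080) = 2.26354
Odds = (0.29/0.21) × (1.89388/2.13246) = 1.38095 × 0.888119 ≈ 1.2264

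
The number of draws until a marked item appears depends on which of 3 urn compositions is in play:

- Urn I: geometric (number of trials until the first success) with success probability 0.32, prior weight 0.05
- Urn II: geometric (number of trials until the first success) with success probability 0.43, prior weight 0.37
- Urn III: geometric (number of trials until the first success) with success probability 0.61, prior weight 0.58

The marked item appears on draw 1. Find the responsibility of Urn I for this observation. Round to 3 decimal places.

The responsibility of component k is π_k f_k(x) divided by Σ_j π_j f_j(x).
Geometric probabilities:
  L_I = 0.32·(1−0.32)^0 = 0.32·1 = 0.32
  L_II = 0.43·(1−0.43)^0 = 0.43·1 = 0.43
  L_III = 0.61·(1−0.61)^0 = 0.61·1 = 0.61
Unnormalised posteriors:
  π_I·L_I = 0.05 × 0.32 = 0.016
  π_II·L_II = 0.37 × 0.43 = 0.1591
  π_III·L_III = 0.58 × 0.61 = 0.3538
Evidence: 0.016 + 0.1591 + 0.3538 = 0.5289
Responsibility of Urn I: 0.016 / 0.5289 ≈ 0.030

0.030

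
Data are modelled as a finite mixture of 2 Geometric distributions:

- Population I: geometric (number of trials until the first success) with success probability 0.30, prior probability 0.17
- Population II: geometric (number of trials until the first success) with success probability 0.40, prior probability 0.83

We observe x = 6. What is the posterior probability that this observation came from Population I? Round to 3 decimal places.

0.249

P(component k | x) = π_k·f_k(x) / marginal(x), where marginal(x) = Σ_j π_j·f_j(x).
Component likelihoods at x = 6:
  p_I = 0.30·(1−0.30)^5 = 0.30·0.16807 = 0.050421
  p_II = 0.40·(1−0.40)^5 = 0.40·0.07776 = 0.031104
Unnormalised posteriors:
  π_I·p_I = 0.17 × 0.050421 = 0.00857157
  π_II·p_II = 0.83 × 0.031104 = 0.0258163
Marginal: 0.00857157 + 0.0258163 = 0.0343879
Responsibility of Population I: 0.00857157 / 0.0343879 ≈ 0.249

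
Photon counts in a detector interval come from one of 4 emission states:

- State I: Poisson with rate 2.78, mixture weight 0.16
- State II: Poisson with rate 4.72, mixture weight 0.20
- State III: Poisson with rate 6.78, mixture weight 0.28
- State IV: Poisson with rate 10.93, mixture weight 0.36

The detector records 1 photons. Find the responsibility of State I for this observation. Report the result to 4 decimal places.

By Bayes' theorem, P(k | x) = π_k f_k(x) / Σ_j π_j f_j(x).
Poisson probabilities:
  p_I = e^(−2.78)·2.78^1/1! = 0.172467
  p_II = e^(−4.72)·4.72^1/1! = 0.0420796
  p_III = e^(−6.78)·6.78^1/1! = 0.00770394
  p_IV = e^(−10.93)·10.93^1/1! = 0.000195786
Multiply by the mixture weights:
  π_I·p_I = 0.16 × 0.172467 = 0.0275947
  π_II·p_II = 0.20 × 0.0420796 = 0.00841593
  π_III·p_III = 0.28 × 0.00770394 = 0.0021571
  π_IV·p_IV = 0.36 × 0.000195786 = 7.04829e-05
Normaliser: 0.0275947 + 0.00841593 + 0.0021571 + 7.04829e-05 = 0.0382382
So the posterior for State I is 0.0275947 / 0.0382382 ≈ 0.7217.

0.7217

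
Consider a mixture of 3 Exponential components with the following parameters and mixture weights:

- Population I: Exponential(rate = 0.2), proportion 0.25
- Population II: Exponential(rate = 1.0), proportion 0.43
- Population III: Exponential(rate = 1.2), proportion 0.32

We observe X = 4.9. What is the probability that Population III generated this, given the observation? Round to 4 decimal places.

P(component k | x) = π_k·f_k(x) / marginal(x), where marginal(x) = Σ_j π_j·f_j(x).
Exponential densities:
  f_I = 0.2·e^(−0.2·4.9) = 0.2·e^(−0.9800) = 0.0750622
  f_II = 1.0·e^(−1.0·4.9) = 1.0·e^(−4.9000) = 0.00744658
  f_III = 1.2·e^(−1.2·4.9) = 1.2·e^(−5.8800) = 0.00335374
Multiply by the mixture weights:
  π_I·f_I = 0.25 × 0.0750622 = 0.0187656
  π_II·f_II = 0.43 × 0.00744658 = 0.00320203
  π_III·f_III = 0.32 × 0.00335374 = 0.0010732
Denominator: 0.0187656 + 0.00320203 + 0.0010732 = 0.0230408
So the posterior for Population III is 0.0010732 / 0.0230408 ≈ 0.0466.

0.0466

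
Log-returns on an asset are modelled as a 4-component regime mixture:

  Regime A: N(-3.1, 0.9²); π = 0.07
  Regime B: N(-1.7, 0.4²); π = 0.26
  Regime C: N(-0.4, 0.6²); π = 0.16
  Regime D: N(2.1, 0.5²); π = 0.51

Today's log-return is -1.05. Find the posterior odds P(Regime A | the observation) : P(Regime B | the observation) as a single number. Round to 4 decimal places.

0.0335

Since P(k|x) ∝ P(Z=k) f_k(x), the posterior odds are P(Z=i) f_i(x) / (P(Z=j) f_j(x)).
Normal densities:
  L_A = (1/(0.9·√(2π)))·exp(−(-1.05−-3.1)²/(2·0.9²)) = 0.443269·exp(-2.59414) = 0.0331168
  L_B = (1/(0.4·√(2π)))·exp(−(-1.05−-1.7)²/(2·0.4²)) = 0.997356·exp(-1.32031) = 0.266346
  L_C = (1/(0.6·√(2π)))·exp(−(-1.05−-0.4)²/(2·0.6²)) = 0.664904·exp(-0.58681) = 0.369754
  L_D = (1/(0.5·√(2π)))·exp(−(-1.05−2.1)²/(2·0.5²)) = 0.797885·exp(-19.84500) = 1.92029e-09
0.00231818 / 0.0692499 ≈ 0.0335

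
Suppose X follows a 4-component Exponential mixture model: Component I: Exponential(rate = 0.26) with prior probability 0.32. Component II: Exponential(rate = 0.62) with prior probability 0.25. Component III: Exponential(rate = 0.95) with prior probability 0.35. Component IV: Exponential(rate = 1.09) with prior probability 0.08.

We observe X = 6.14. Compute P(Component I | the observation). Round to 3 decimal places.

Apply Bayes' rule: the posterior for each component is proportional to its prior times its likelihood at x.
Evaluate each component's likelihood at the observed value:
  p_I = 0.0526824
  p_II = 0.0137759
  p_III = 0.00278281
  p_IV = 0.00135166
Multiply by the mixture weights:
  P(Z=I)·p_I = 0.32 × 0.0526824 = 0.0168584
  P(Z=II)·p_II = 0.25 × 0.0137759 = 0.00344397
  P(Z=III)·p_III = 0.35 × 0.00278281 = 0.000973984
  P(Z=IV)·p_IV = 0.08 × 0.00135166 = 0.000108133
Sum: 0.0168584 + 0.00344397 + 0.000973984 + 0.000108133 = 0.0213845
Responsibility of Component I: 0.0168584 / 0.0213845 ≈ 0.788

0.788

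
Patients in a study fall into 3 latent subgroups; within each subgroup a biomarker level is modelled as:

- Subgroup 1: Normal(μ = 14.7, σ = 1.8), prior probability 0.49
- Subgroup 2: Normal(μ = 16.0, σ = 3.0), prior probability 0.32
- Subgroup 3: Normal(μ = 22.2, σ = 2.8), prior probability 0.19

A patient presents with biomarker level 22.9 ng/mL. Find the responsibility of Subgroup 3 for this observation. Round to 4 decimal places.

0.8966

Apply Bayes' rule: the posterior for each component is proportional to its prior times its likelihood at x.
Normal densities:
  f_1 = (1/(1.8·√(2π)))·exp(−(22.9−14.7)²/(2·1.8²)) = 0.221635·exp(-10.37654) = 6.90497e-06
  f_2 = (1/(3.0·√(2π)))·exp(−(22.9−16.0)²/(2·3.0²)) = 0.132981·exp(-2.64500) = 0.00944235
  f_3 = (1/(2.8·√(2π)))·exp(−(22.9−22.2)²/(2·2.8²)) = 0.142479·exp(-0.03125) = 0.138096
Unnormalised posteriors:
  π_1·f_1 = 0.49 × 6.90497e-06 = 3.38344e-06
  π_2·f_2 = 0.32 × 0.00944235 = 0.00302155
  π_3·f_3 = 0.19 × 0.138096 = 0.0262382
Marginal: 3.38344e-06 + 0.00302155 + 0.0262382 = 0.0292631
P(Subgroup 3 | data) ≈ 0.8966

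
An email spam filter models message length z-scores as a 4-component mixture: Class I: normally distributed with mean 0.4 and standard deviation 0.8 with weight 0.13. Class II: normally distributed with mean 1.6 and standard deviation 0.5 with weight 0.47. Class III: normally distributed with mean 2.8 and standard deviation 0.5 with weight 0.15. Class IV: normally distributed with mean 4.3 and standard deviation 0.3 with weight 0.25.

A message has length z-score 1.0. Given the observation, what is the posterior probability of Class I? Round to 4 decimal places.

Apply Bayes' rule: the posterior for each component is proportional to its prior times its likelihood at x.
Component likelihoods at x = 1.0:
  L_I = (1/(0.8·√(2π)))·exp(−(1.0−0.4)²/(2·0.8²)) = 0.498678·exp(-0.28125) = 0.376422
  L_II = (1/(0.5·√(2π)))·exp(−(1.0−1.6)²/(2·0.5²)) = 0.797885·exp(-0.72000) = 0.388372
  L_III = (1/(0.5·√(2π)))·exp(−(1.0−2.8)²/(2·0.5²)) = 0.797885·exp(-6.48000) = 0.0012238
  L_IV = (1/(0.3·√(2π)))·exp(−(1.0−4.3)²/(2·0.3²)) = 1.329808·exp(-60.50000) = 7.06273e-27
Weight by the priors:
  P(Z=I)·L_I = 0.13 × 0.376422 = 0.0489348
  P(Z=II)·L_II = 0.47 × 0.388372 = 0.182535
  P(Z=III)·L_III = 0.15 × 0.0012238 = 0.000183571
  P(Z=IV)·L_IV = 0.25 × 7.06273e-27 = 1.76568e-27
Denominator: 0.0489348 + 0.182535 + 0.000183571 + 1.76568e-27 = 0.231653
So the posterior for Class I is 0.0489348 / 0.231653 ≈ 0.2112.

0.2112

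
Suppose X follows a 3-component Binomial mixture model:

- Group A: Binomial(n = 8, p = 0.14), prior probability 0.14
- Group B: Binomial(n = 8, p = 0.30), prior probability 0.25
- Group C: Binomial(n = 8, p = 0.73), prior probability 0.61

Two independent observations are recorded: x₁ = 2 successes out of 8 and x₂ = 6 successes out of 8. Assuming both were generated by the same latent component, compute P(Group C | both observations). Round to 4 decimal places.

By Bayes' theorem, P(k | x) = π_k f_k(x) / Σ_j π_j f_j(x).
Since both observations come from the same component, the likelihood for component k is f_k(x₁)·f_k(x₂).
  f_A = [0.222026] × [0.000155928] = 3.46201e-05
  f_B = [0.296475] × [0.0100019] = 0.00296531
  f_C = [0.00578078] × [0.308903] = 0.0017857
Multiply by the mixture weights:
  π_A·f_A = 0.14 × 3.46201e-05 = 4.84681e-06
  π_B·f_B = 0.25 × 0.00296531 = 0.000741328
  π_C·f_C = 0.61 × 0.0017857 = 0.00108928
Evidence: 4.84681e-06 + 0.000741328 + 0.00108928 = 0.00183545
P(Group C | x₁, x₂) ≈ 0.5935

0.5935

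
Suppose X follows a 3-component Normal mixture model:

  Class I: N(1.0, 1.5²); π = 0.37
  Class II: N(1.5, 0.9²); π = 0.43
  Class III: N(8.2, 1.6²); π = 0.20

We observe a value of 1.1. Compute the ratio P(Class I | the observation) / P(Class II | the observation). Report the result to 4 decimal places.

0.5686

Since P(k|x) ∝ π_k f_k(x), the posterior odds are π_i f_i(x) / (π_j f_j(x)).
Component likelihoods at x = 1.1:
  p_I = (1/(1.5·√(2π)))·exp(−(1.1−1.0)²/(2·1.5²)) = 0.265962·exp(-0.00222) = 0.265371
  p_II = (1/(0.9·√(2π)))·exp(−(1.1−1.5)²/(2·0.9²)) = 0.443269·exp(-0.09877) = 0.401582
  p_III = (1/(1.6·√(2π)))·exp(−(1.1−8.2)²/(2·1.6²)) = 0.249339·exp(-9.84570) = 1.32086e-05
Posterior odds = (π_I·p_I) / (π_II·p_II) = (0.37·0.265371) / (0.43·0.401582) = 0.0981873 / 0.17268 ≈ 0.5686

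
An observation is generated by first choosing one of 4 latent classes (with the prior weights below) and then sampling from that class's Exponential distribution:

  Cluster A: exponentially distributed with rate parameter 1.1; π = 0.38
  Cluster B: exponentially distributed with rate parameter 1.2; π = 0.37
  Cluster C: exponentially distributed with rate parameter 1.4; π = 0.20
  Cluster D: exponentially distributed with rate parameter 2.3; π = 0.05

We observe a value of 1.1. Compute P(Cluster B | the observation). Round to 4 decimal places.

Apply Bayes' rule: the posterior for each component is proportional to its prior times its likelihood at x.
Exponential densities:
  p_A = 0.328017
  p_B = 0.320562
  p_C = 0.300134
  p_D = 0.183216
Weight by the priors:
  π_A·p_A = 0.38 × 0.328017 = 0.124646
  π_B·p_B = 0.37 × 0.320562 = 0.118608
  π_C·p_C = 0.20 × 0.300134 = 0.0600267
  π_D·p_D = 0.05 × 0.183216 = 0.00916079
Denominator: 0.124646 + 0.118608 + 0.0600267 + 0.00916079 = 0.312442
So the posterior for Cluster B is 0.118608 / 0.312442 ≈ 0.3796.

0.3796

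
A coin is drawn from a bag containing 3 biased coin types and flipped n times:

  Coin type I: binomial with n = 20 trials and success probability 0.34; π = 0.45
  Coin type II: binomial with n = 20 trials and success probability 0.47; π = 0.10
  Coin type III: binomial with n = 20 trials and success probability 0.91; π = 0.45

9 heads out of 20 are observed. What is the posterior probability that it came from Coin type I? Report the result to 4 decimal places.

The responsibility of component k is w_k f_k(x) divided by Σ_j w_j f_j(x).
Evaluate each component's likelihood at the observed value:
  L_I = C(20,9)·0.34^9·0.66^11 = 167960·6.0717e-05·0.010351 = 0.10556
  L_II = C(20,9)·0.47^9·0.53^11 = 167960·0.00111913·0.000926904 = 0.174229
  L_III = C(20,9)·0.91^9·0.09^11 = 167960·0.42793·3.13811e-12 = 2.25552e-07
Weight by the priors:
  w_I·L_I = 0.45 × 0.10556 = 0.047502
  w_II·L_II = 0.10 × 0.174229 = 0.0174229
  w_III·L_III = 0.45 × 2.25552e-07 = 1.01498e-07
Denominator: 0.047502 + 0.0174229 + 1.01498e-07 = 0.064925
Responsibility of Coin type I: 0.047502 / 0.064925 ≈ 0.7316

0.7316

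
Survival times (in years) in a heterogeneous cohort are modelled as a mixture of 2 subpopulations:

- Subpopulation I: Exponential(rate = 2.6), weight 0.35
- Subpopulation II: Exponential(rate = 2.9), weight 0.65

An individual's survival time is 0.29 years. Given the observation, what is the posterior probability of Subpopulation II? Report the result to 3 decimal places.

By Bayes' theorem, P(k | x) = w_k f_k(x) / Σ_j w_j f_j(x).
Evaluate each component's likelihood at the observed value:
  p_I = 1.22325
  p_II = 1.25071
Prior × likelihood for each component:
  w_I·p_I = 0.35 × 1.22325 = 0.428138
  w_II·p_II = 0.65 × 1.25071 = 0.812961
Normaliser: 0.428138 + 0.812961 = 1.2411
Responsibility of Subpopulation II: 0.812961 / 1.2411 ≈ 0.655

0.655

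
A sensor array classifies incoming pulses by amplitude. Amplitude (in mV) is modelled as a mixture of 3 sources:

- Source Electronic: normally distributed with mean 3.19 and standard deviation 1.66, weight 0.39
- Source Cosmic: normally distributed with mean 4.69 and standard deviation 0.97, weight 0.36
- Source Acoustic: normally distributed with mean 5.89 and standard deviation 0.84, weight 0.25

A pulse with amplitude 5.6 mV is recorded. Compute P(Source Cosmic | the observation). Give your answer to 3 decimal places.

0.397

Posterior ∝ prior × likelihood, so P(k | x) ∝ w_k f_k(x); normalise over all components.
Normal densities:
  p_Electronic = (1/(1.66·√(2π)))·exp(−(5.6−3.19)²/(2·1.66²)) = 0.240327·exp(-1.05387) = 0.0837744
  p_Cosmic = (1/(0.97·√(2π)))·exp(−(5.6−4.69)²/(2·0.97²)) = 0.411281·exp(-0.44006) = 0.264865
  p_Acoustic = (1/(0.84·√(2π)))·exp(−(5.6−5.89)²/(2·0.84²)) = 0.474931·exp(-0.05959) = 0.447455
Unnormalised posteriors:
  w_Electronic·p_Electronic = 0.39 × 0.0837744 = 0.032672
  w_Cosmic·p_Cosmic = 0.36 × 0.264865 = 0.0953512
  w_Acoustic·p_Acoustic = 0.25 × 0.447455 = 0.111864
Denominator: 0.032672 + 0.0953512 + 0.111864 = 0.239887
P(Source Cosmic | data) = 0.0953512 / 0.239887 ≈ 0.397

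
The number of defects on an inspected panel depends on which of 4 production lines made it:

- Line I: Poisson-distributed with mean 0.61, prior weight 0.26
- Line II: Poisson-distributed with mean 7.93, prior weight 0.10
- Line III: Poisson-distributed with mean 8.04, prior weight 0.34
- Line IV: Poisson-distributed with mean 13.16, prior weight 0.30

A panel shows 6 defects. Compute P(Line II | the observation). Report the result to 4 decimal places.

0.2153

Apply Bayes' rule: the posterior for each component is proportional to its prior times its likelihood at x.
Component likelihoods at x = 6 defects:
  L_I = e^(−0.61)·0.61^6/6! = 3.88801e-05
  L_II = e^(−7.93)·7.93^6/6! = 0.124266
  L_III = e^(−8.04)·8.04^6/6! = 0.120914
  L_IV = e^(−13.16)·13.16^6/6! = 0.0138959
Unnormalised posteriors:
  w_I·L_I = 0.26 × 3.88801e-05 = 1.01088e-05
  w_II·L_II = 0.10 × 0.124266 = 0.0124266
  w_III·L_III = 0.34 × 0.120914 = 0.0411107
  w_IV·L_IV = 0.30 × 0.0138959 = 0.00416878
Denominator: 1.01088e-05 + 0.0124266 + 0.0411107 + 0.00416878 = 0.0577162
P(Line II | the observation) ≈ 0.2153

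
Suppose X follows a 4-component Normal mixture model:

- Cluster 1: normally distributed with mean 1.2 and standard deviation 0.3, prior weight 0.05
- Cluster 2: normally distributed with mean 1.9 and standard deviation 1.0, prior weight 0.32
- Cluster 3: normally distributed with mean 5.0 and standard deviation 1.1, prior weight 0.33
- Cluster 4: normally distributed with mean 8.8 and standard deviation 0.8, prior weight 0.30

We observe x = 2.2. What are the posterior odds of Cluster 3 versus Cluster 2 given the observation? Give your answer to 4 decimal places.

Since P(k|x) ∝ π_k f_k(x), the posterior odds are π_i f_i(x) / (π_j f_j(x)).
Evaluate each component's likelihood at the observed value:
  p_1 = 0.00514093
  p_2 = 0.381388
  p_3 = 0.0142085
  p_4 = 8.28392e-16
Odds = (0.33/0.32) × (0.0142085/0.381388) = 1.03125 × 0.0372546 ≈ 0.0384

0.0384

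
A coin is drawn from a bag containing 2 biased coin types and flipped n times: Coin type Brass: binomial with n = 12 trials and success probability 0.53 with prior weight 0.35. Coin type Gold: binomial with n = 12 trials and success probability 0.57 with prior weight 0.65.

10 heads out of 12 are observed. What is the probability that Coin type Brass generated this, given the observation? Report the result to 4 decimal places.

0.2371

The responsibility of component k is w_k f_k(x) divided by Σ_j w_j f_j(x).
Binomial probabilities:
  f_Brass = C(12,10)·0.53^10·0.47^2 = 66·0.00174887·0.2209 = 0.0254975
  f_Gold = C(12,10)·0.57^10·0.43^2 = 66·0.00362033·0.1849 = 0.0441804
Unnormalised posteriors:
  w_Brass·f_Brass = 0.35 × 0.0254975 = 0.00892414
  w_Gold·f_Gold = 0.65 × 0.0441804 = 0.0287172
Denominator: 0.00892414 + 0.0287172 = 0.0376414
Responsibility of Coin type Brass: 0.00892414 / 0.0376414 ≈ 0.2371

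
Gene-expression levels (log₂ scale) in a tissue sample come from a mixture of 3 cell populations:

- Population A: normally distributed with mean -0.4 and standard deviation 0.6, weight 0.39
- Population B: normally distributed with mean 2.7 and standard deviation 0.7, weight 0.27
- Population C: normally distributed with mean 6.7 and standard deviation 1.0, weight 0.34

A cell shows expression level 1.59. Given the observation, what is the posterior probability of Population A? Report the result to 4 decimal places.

The responsibility of component k is π_k f_k(x) divided by Σ_j π_j f_j(x).
Normal densities:
  f_A = 0.00271693
  f_B = 0.162105
  f_C = 8.52589e-07
Weight by the priors:
  π_A·f_A = 0.39 × 0.00271693 = 0.0010596
  π_B·f_B = 0.27 × 0.162105 = 0.0437685
  π_C·f_C = 0.34 × 8.52589e-07 = 2.8988e-07
Denominator: 0.0010596 + 0.0437685 + 2.8988e-07 = 0.0448284
Responsibility of Population A: 0.0010596 / 0.0448284 ≈ 0.0236

0.0236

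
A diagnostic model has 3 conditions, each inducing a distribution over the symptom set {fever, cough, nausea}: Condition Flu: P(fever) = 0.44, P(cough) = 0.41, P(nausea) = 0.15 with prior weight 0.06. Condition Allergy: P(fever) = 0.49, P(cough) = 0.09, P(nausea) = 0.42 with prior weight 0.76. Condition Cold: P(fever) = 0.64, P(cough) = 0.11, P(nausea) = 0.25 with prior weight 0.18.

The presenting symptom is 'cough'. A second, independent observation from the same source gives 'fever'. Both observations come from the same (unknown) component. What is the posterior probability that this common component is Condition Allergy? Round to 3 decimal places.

Posterior ∝ prior × likelihood, so P(k | x) ∝ π_k f_k(x); normalise over all components.
Since both observations come from the same component, the likelihood for component k is f_k(x₁)·f_k(x₂).
  L_Flu = [0.41] × [0.44] = 0.1804
  L_Allergy = [0.09] × [0.49] = 0.0441
  L_Cold = [0.11] × [0.64] = 0.0704
Unnormalised posteriors:
  π_Flu·L_Flu = 0.06 × 0.1804 = 0.010824
  π_Allergy·L_Allergy = 0.76 × 0.0441 = 0.033516
  π_Cold·L_Cold = 0.18 × 0.0704 = 0.012672
Sum: 0.010824 + 0.033516 + 0.012672 = 0.057012
P(Condition Allergy | x) ≈ 0.588

0.588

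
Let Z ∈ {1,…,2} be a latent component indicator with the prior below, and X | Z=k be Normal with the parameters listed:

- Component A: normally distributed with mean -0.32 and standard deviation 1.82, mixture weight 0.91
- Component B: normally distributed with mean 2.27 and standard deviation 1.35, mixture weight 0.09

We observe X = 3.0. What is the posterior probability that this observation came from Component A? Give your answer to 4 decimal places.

0.6218

Posterior ∝ prior × likelihood, so P(k | x) ∝ π_k f_k(x); normalise over all components.
Evaluate each component's likelihood at the observed value:
  p_A = 0.0415198
  p_B = 0.255319
Weight by the priors:
  π_A·p_A = 0.91 × 0.0415198 = 0.0377831
  π_B·p_B = 0.09 × 0.255319 = 0.0229787
Marginal: 0.0377831 + 0.0229787 = 0.0607617
P(Component A | 3.0) ≈ 0.6218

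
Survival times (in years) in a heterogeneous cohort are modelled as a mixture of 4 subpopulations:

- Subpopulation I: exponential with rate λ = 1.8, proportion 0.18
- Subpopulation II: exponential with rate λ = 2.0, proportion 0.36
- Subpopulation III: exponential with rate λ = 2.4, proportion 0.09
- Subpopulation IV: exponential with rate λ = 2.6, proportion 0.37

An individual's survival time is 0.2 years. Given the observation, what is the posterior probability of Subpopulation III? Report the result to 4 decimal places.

The responsibility of component k is P(Z=k) f_k(x) divided by Σ_j P(Z=j) f_j(x).
Component likelihoods at x = 0.2 years:
  L_I = 1.25582
  L_II = 1.34064
  L_III = 1.48508
  L_IV = 1.54575
Multiply by the mixture weights:
  P(Z=I)·L_I = 0.18 × 1.25582 = 0.226047
  P(Z=II)·L_II = 0.36 × 1.34064 = 0.48263
  P(Z=III)·L_III = 0.09 × 1.48508 = 0.133657
  P(Z=IV)·L_IV = 0.37 × 1.54575 = 0.571929
Marginal: 0.226047 + 0.48263 + 0.133657 + 0.571929 = 1.41426
P(Subpopulation III | the observation) ≈ 0.0945

0.0945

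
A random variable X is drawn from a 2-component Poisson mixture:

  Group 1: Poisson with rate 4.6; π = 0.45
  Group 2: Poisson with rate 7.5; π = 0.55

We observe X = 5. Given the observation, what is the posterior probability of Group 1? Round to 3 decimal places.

0.563

Apply Bayes' rule: the posterior for each component is proportional to its prior times its likelihood at x.
Component likelihoods at x = 5:
  L_1 = e^(−4.6)·4.6^5/5! = 0.172526
  L_2 = e^(−7.5)·7.5^5/5! = 0.109375
Weight by the priors:
  P(Z=1)·L_1 = 0.45 × 0.172526 = 0.0776365
  P(Z=2)·L_2 = 0.55 × 0.109375 = 0.060156
Evidence: 0.0776365 + 0.060156 = 0.137793
P(Group 1 | data) = 0.0776365 / 0.137793 ≈ 0.563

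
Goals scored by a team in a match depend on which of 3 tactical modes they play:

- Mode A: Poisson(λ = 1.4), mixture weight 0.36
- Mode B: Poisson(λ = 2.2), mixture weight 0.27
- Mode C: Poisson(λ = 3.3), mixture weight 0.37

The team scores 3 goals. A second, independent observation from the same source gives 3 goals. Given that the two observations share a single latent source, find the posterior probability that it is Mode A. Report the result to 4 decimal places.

P(component k | x) = π_k·f_k(x) / marginal(x), where marginal(x) = Σ_j π_j·f_j(x).
Since both observations come from the same component, the likelihood for component k is f_k(x₁)·f_k(x₂).
  f_A = [e^(−1.4)·1.4^3/3! = 0.112777] × [0.112777] = 0.0127187
  f_B = [e^(−2.2)·2.2^3/3! = 0.196639] × [0.196639] = 0.0386668
  f_C = [e^(−3.3)·3.3^3/3! = 0.220912] × [0.220912] = 0.048802
Prior × likelihood for each component:
  π_A·f_A = 0.36 × 0.0127187 = 0.00457872
  π_B·f_B = 0.27 × 0.0386668 = 0.01044
  π_C·f_C = 0.37 × 0.048802 = 0.0180567
Marginal: 0.00457872 + 0.01044 + 0.0180567 = 0.0330755
P(Mode A | x₁,x₂) ≈ 0.1384

0.1384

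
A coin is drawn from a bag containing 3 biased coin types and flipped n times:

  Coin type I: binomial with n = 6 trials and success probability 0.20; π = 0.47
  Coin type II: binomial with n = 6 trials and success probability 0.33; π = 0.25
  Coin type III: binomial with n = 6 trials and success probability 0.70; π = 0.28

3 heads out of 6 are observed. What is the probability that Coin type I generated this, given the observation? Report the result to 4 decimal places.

By Bayes' theorem, P(k | x) = π_k f_k(x) / Σ_j π_j f_j(x).
Binomial probabilities:
  L_I = C(6,3)·0.20^3·0.80^3 = 20·0.008·0.512 = 0.08192
  L_II = C(6,3)·0.33^3·0.67^3 = 20·0.035937·0.300763 = 0.21617
  L_III = C(6,3)·0.70^3·0.30^3 = 20·0.343·0.027 = 0.18522
Prior × likelihood for each component:
  π_I·L_I = 0.47 × 0.08192 = 0.0385024
  π_II·L_II = 0.25 × 0.21617 = 0.0540426
  π_III·L_III = 0.28 × 0.18522 = 0.0518616
Evidence: 0.0385024 + 0.0540426 + 0.0518616 = 0.144407
So the posterior for Coin type I is 0.0385024 / 0.144407 ≈ 0.2666.

0.2666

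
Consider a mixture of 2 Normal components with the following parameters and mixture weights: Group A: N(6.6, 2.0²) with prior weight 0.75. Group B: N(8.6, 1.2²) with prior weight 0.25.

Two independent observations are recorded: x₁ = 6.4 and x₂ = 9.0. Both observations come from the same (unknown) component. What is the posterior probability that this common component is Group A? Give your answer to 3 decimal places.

0.748

Apply Bayes' rule: the posterior for each component is proportional to its prior times its likelihood at x.
Since both observations come from the same component, the likelihood for component k is f_k(x₁)·f_k(x₂).
  L_A = [(1/(2.0·√(2π)))·exp(−(6.4−6.6)²/(2·2.0²)) = 0.199471·exp(-0.00500) = 0.198476] × [0.097093] = 0.0192707
  L_B = [(1/(1.2·√(2π)))·exp(−(6.4−8.6)²/(2·1.2²)) = 0.332452·exp(-1.68056) = 0.061926] × [0.314486] = 0.0194749
Multiply by the mixture weights:
  P(Z=A)·L_A = 0.75 × 0.0192707 = 0.014453
  P(Z=B)·L_B = 0.25 × 0.0194749 = 0.00486871
Sum: 0.014453 + 0.00486871 = 0.0193217
So the posterior for Group A is 0.014453 / 0.0193217 ≈ 0.748.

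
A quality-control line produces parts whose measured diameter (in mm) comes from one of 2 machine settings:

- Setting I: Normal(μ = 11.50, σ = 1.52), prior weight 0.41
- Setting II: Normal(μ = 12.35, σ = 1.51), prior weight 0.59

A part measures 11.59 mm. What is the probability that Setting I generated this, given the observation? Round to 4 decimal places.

0.4389

Apply Bayes' rule: the posterior for each component is proportional to its prior times its likelihood at x.
Evaluate each component's likelihood at the observed value:
  f_I = (1/(1.52·√(2π)))·exp(−(11.59−11.50)²/(2·1.52²)) = 0.262462·exp(-0.00175) = 0.262002
  f_II = (1/(1.51·√(2π)))·exp(−(11.59−12.35)²/(2·1.51²)) = 0.264200·exp(-0.12666) = 0.232769
Weight by the priors:
  π_I·f_I = 0.41 × 0.262002 = 0.107421
  π_II·f_II = 0.59 × 0.232769 = 0.137334
Evidence: 0.107421 + 0.137334 = 0.244755
So the posterior for Setting I is 0.107421 / 0.244755 ≈ 0.4389.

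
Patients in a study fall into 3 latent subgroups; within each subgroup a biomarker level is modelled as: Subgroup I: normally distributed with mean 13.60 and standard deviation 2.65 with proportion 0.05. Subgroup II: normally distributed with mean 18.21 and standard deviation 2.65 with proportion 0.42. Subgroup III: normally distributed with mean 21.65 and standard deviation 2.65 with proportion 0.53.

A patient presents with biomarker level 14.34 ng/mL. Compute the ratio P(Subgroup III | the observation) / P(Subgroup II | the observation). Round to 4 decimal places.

Posterior odds = (π_i f_i(x)) / (π_j f_j(x)); the normalising sum cancels.
Normal densities:
  L_I = (1/(2.65·√(2π)))·exp(−(14.34−13.60)²/(2·2.65²)) = 0.150544·exp(-0.03899) = 0.144788
  L_II = (1/(2.65·√(2π)))·exp(−(14.34−18.21)²/(2·2.65²)) = 0.150544·exp(-1.06635) = 0.0518267
  L_III = (1/(2.65·√(2π)))·exp(−(14.34−21.65)²/(2·2.65²)) = 0.150544·exp(-3.80464) = 0.00335222
Posterior odds = (π_III·L_III) / (π_II·L_II) = (0.53·0.00335222) / (0.42·0.0518267) = 0.00177668 / 0.0217672 ≈ 0.0816

0.0816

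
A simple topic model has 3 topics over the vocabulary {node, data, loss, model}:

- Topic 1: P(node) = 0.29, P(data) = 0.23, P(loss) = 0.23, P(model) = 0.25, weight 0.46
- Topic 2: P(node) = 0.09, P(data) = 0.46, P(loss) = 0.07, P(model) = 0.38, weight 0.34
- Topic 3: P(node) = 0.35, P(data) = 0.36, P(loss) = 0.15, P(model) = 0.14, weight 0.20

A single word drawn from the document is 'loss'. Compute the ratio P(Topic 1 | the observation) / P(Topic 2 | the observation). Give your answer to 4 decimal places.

Posterior odds = (π_i f_i(x)) / (π_j f_j(x)); the normalising sum cancels.
Component likelihoods at x = 'loss':
  p_1 = 0.23
  p_2 = 0.07
  p_3 = 0.15
0.1058 / 0.0238 ≈ 4.4454

4.4454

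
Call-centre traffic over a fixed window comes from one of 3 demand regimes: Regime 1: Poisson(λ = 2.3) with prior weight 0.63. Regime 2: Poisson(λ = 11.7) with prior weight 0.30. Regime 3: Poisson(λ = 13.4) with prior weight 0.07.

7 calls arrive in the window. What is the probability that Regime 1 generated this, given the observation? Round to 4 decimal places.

P(component k | x) = π_k·f_k(x) / marginal(x), where marginal(x) = Σ_j π_j·f_j(x).
Component likelihoods at x = 7 calls:
  p_1 = e^(−2.3)·2.3^7/7! = 0.00677309
  p_2 = e^(−11.7)·11.7^7/7! = 0.0493884
  p_3 = e^(−13.4)·13.4^7/7! = 0.0233215
Unnormalised posteriors:
  π_1·p_1 = 0.63 × 0.00677309 = 0.00426705
  π_2·p_2 = 0.30 × 0.0493884 = 0.0148165
  π_3·p_3 = 0.07 × 0.0233215 = 0.00163251
Evidence: 0.00426705 + 0.0148165 + 0.00163251 = 0.0207161
So the posterior for Regime 1 is 0.00426705 / 0.0207161 ≈ 0.2060.

0.2060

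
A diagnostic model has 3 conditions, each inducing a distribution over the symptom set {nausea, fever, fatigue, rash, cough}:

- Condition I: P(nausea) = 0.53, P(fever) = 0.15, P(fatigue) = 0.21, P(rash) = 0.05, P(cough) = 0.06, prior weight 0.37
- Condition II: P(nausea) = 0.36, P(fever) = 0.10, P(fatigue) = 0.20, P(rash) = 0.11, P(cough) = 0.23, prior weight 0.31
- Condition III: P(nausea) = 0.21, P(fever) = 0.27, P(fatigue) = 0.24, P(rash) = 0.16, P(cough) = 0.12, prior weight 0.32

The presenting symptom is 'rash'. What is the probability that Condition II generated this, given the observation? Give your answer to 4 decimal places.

0.3285

P(component k | x) = P(Z=k)·f_k(x) / marginal(x), where marginal(x) = Σ_j P(Z=j)·f_j(x).
Component likelihoods at x = 'rash':
  L_I = P(rash | comp) = 0.05
  L_II = P(rash | comp) = 0.11
  L_III = P(rash | comp) = 0.16
Multiply by the mixture weights:
  P(Z=I)·L_I = 0.37 × 0.05 = 0.0185
  P(Z=II)·L_II = 0.31 × 0.11 = 0.0341
  P(Z=III)·L_III = 0.32 × 0.16 = 0.0512
Evidence: 0.0185 + 0.0341 + 0.0512 = 0.1038
So the posterior for Condition II is 0.0341 / 0.1038 ≈ 0.3285.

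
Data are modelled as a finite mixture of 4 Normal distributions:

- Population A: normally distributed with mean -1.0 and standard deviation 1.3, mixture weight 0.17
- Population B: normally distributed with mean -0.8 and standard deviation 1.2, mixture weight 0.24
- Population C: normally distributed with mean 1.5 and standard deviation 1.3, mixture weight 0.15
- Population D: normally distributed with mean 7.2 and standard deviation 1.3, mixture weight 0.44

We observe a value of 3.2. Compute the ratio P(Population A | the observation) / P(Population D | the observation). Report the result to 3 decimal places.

Posterior odds = (π_i f_i(x)) / (π_j f_j(x)); the normalising sum cancels.
Component likelihoods at x = 3.2:
  p_A = (1/(1.3·√(2π)))·exp(−(3.2−-1.0)²/(2·1.3²)) = 0.306879·exp(-5.21893) = 0.00166116
  p_B = (1/(1.2·√(2π)))·exp(−(3.2−-0.8)²/(2·1.2²)) = 0.332452·exp(-5.55556) = 0.00128523
  p_C = (1/(1.3·√(2π)))·exp(−(3.2−1.5)²/(2·1.3²)) = 0.306879·exp(-0.85503) = 0.130506
  p_D = (1/(1.3·√(2π)))·exp(−(3.2−7.2)²/(2·1.3²)) = 0.306879·exp(-4.73373) = 0.00269858
0.000282398 / 0.00118737 ≈ 0.238

0.238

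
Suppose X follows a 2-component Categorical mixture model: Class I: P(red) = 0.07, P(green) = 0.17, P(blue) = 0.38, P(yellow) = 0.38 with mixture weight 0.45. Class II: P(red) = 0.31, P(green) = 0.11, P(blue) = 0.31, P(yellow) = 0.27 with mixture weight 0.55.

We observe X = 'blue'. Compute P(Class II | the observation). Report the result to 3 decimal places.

Posterior ∝ prior × likelihood, so P(k | x) ∝ π_k f_k(x); normalise over all components.
Categorical probabilities:
  p_I = P(blue | comp) = 0.38
  p_II = P(blue | comp) = 0.31
Multiply by the mixture weights:
  π_I·p_I = 0.45 × 0.38 = 0.171
  π_II·p_II = 0.55 × 0.31 = 0.1705
Normaliser: 0.171 + 0.1705 = 0.3415
P(Class II | x) = 0.1705 / 0.3415 ≈ 0.499

0.499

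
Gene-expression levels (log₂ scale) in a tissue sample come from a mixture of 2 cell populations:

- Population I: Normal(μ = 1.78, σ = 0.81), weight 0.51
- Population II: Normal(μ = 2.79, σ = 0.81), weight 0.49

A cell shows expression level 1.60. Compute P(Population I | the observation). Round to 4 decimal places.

0.7492

The responsibility of component k is w_k f_k(x) divided by Σ_j w_j f_j(x).
Component likelihoods at x = 1.60:
  p_I = 0.480509
  p_II = 0.167395
Weight by the priors:
  w_I·p_I = 0.51 × 0.480509 = 0.24506
  w_II·p_II = 0.49 × 0.167395 = 0.0820237
Evidence: 0.24506 + 0.0820237 = 0.327083
Responsibility of Population I: 0.24506 / 0.327083 ≈ 0.7492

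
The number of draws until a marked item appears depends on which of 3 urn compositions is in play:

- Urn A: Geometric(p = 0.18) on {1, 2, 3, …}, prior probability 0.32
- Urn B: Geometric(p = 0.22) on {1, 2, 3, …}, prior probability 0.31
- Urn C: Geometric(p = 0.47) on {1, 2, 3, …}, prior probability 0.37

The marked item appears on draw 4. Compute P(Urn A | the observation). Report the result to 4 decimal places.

Posterior ∝ prior × likelihood, so P(k | x) ∝ π_k f_k(x); normalise over all components.
Component likelihoods at x = 4:
  L_A = 0.0992462
  L_B = 0.104401
  L_C = 0.0699722
Weight by the priors:
  π_A·L_A = 0.32 × 0.0992462 = 0.0317588
  π_B·L_B = 0.31 × 0.104401 = 0.0323644
  π_C·L_C = 0.37 × 0.0699722 = 0.0258897
Normaliser: 0.0317588 + 0.0323644 + 0.0258897 = 0.090013
Responsibility of Urn A: 0.0317588 / 0.090013 ≈ 0.3528

0.3528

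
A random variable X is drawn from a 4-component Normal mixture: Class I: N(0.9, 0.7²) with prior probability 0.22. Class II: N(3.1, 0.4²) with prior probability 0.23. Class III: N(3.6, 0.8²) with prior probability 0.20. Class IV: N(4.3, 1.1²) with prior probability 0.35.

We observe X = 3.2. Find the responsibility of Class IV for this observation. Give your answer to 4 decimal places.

0.1985

By Bayes' theorem, P(k | x) = P(Z=k) f_k(x) / Σ_j P(Z=j) f_j(x).
Evaluate each component's likelihood at the observed value:
  L_I = (1/(0.7·√(2π)))·exp(−(3.2−0.9)²/(2·0.7²)) = 0.569918·exp(-5.39796) = 0.00257934
  L_II = (1/(0.4·√(2π)))·exp(−(3.2−3.1)²/(2·0.4²)) = 0.997356·exp(-0.03125) = 0.96667
  L_III = (1/(0.8·√(2π)))·exp(−(3.2−3.6)²/(2·0.8²)) = 0.498678·exp(-0.12500) = 0.440082
  L_IV = (1/(1.1·√(2π)))·exp(−(3.2−4.3)²/(2·1.1²)) = 0.362675·exp(-0.50000) = 0.219973
Weight by the priors:
  P(Z=I)·L_I = 0.22 × 0.00257934 = 0.000567454
  P(Z=II)·L_II = 0.23 × 0.96667 = 0.222334
  P(Z=III)·L_III = 0.20 × 0.440082 = 0.0880163
  P(Z=IV)·L_IV = 0.35 × 0.219973 = 0.0769907
Evidence: 0.000567454 + 0.222334 + 0.0880163 + 0.0769907 = 0.387909
Responsibility of Class IV: 0.0769907 / 0.387909 ≈ 0.1985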